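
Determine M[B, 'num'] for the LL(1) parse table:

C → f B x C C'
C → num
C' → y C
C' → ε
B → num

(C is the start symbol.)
B → num

To find M[B, 'num'], we find productions for B where 'num' is in the predict set (PREDICT(N → α) = (FIRST(α) \ {ε}) ∪ (FOLLOW(N) if α ⇒* ε)).

B → num: PREDICT = { 'num' }
  'num' is in predict set, so this production goes in M[B, 'num']

M[B, 'num'] = B → num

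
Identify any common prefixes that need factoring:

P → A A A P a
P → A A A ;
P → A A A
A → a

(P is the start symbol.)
Yes, P has productions with common prefix 'A A A'

Left-factoring is needed when two productions for the same non-terminal
share a common prefix on the right-hand side.

Productions for P:
  P → A A A P a
  P → A A A ;
  P → A A A

Found common prefix 'A A A' in productions for P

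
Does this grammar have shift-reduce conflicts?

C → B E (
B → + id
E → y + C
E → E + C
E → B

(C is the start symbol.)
No shift-reduce conflicts

Augment with C' → C and build the canonical LR(0) collection (I0 = CLOSURE({[C' → . C]}), then GOTO on every symbol after a dot until no new states appear). It has 13 states:
  I0: { [B → . + id], [C → . B E (], [C' → . C] }  — shift
  I1: { [B → + . id] }  — shift
  I2: { [B → . + id], [C → B . E (], [E → . B], [E → . E + C], [E → . y + C] }  — shift
  I3: { [C' → C .] }  — accept
  I4: { [E → B .] }  — reduce
  I5: { [C → B E . (], [E → E . + C] }  — shift
  I6: { [E → y . + C] }  — shift
  I7: { [B → . + id], [C → . B E (], [E → y + . C] }  — shift
  I8: { [E → y + C .] }  — reduce
  I9: { [C → B E ( .] }  — reduce
  I10: { [B → . + id], [C → . B E (], [E → E + . C] }  — shift
  I11: { [E → E + C .] }  — reduce
  I12: { [B → + id .] }  — reduce

No state contains both a complete item and a shift item.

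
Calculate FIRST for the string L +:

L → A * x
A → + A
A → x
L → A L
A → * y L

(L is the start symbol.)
{ '*', '+', 'x' }

FIRST sets of the non-terminals involved (from the grammar, by fixed-point iteration):
  FIRST(L) = { '*', '+', 'x' }

To compute FIRST(L +), process the symbols left to right:
Symbol L is a non-terminal. Add FIRST(L) \ {ε} = { '*', '+', 'x' }
L is not nullable (ε ∉ FIRST(L)), so stop here.
FIRST(L +) = { '*', '+', 'x' }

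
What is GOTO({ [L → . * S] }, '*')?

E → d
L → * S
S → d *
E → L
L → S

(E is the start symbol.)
GOTO(I, '*') = CLOSURE({ [A → αX.β] : [A → α.Xβ] ∈ I, X = '*' })

Items with dot before '*', with the dot advanced:
  [L → . * S] → [L → * . S]
Closure of the advanced items:
  [L → * . S] has the dot before S: add [S → . d *]

GOTO = { [L → * . S], [S → . d *] }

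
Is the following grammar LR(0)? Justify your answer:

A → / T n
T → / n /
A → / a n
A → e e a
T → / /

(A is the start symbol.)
Yes, the grammar is LR(0)

A grammar is LR(0) if no state in the canonical LR(0) collection has:
  - both a shift item (dot before a terminal) and a complete item (shift-reduce conflict), or
  - two or more complete items (reduce-reduce conflict; the accept item [A' → A .] counts as a complete item here).

Augment with A' → A and build the canonical LR(0) collection (I0 = CLOSURE({[A' → . A]}), then GOTO on every symbol after a dot until no new states appear). It has 14 states:
  I0: { [A → . / T n], [A → . / a n], [A → . e e a], [A' → . A] }  — shift
  I1: { [A → / . T n], [A → / . a n], [T → . / /], [T → . / n /] }  — shift
  I2: { [A' → A .] }  — accept
  I3: { [A → e . e a] }  — shift
  I4: { [A → e e . a] }  — shift
  I5: { [A → e e a .] }  — reduce
  I6: { [T → / . /], [T → / . n /] }  — shift
  I7: { [A → / T . n] }  — shift
  I8: { [A → / a . n] }  — shift
  I9: { [A → / a n .] }  — reduce
  I10: { [A → / T n .] }  — reduce
  I11: { [T → / / .] }  — reduce
  I12: { [T → / n . /] }  — shift
  I13: { [T → / n / .] }  — reduce

Every state is either a pure shift/goto state or contains exactly one complete item and nothing to shift — no conflicts. The grammar is LR(0).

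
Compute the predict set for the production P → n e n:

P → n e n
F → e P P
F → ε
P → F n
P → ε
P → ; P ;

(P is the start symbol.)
{ 'n' }

PREDICT(P → n e n) = (FIRST(RHS) \ {ε}) ∪ (FOLLOW(P) if ε ∈ FIRST(RHS), i.e. RHS ⇒* ε)
FIRST(n e n) = { 'n' }
ε ∉ FIRST(n e n), so FOLLOW(P) is not added.
PREDICT(P → n e n) = { 'n' }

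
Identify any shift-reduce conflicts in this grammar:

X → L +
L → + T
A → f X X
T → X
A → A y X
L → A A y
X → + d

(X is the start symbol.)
A shift-reduce conflict occurs when an LR(0) state has both:
  - a complete (reduce) item [A → α .] (dot at the end), and
  - a shift item [B → β . c γ] (dot before a terminal).

Augment with X' → X and build the canonical LR(0) collection (I0 = CLOSURE({[X' → . X]}), then GOTO on every symbol after a dot until no new states appear). It has 16 states:
  I0: { [A → . A y X], [A → . f X X], [L → . + T], [L → . A A y], [X → . + d], [X → . L +], [X' → . X] }  — shift
  I1: { [A → . A y X], [A → . f X X], [L → + . T], [L → . + T], [L → . A A y], [T → . X], [X → + . d], [X → . + d], [X → . L +] }  — shift
  I2: { [A → . A y X], [A → . f X X], [A → A . y X], [L → A . A y] }  — shift
  I3: { [X → L . +] }  — shift
  I4: { [X' → X .] }  — accept
  I5: { [A → . A y X], [A → . f X X], [A → f . X X], [L → . + T], [L → . A A y], [X → . + d], [X → . L +] }  — shift
  I6: { [A → . A y X], [A → . f X X], [A → f X . X], [L → . + T], [L → . A A y], [X → . + d], [X → . L +] }  — shift
  I7: { [A → f X X .] }  — reduce
  I8: { [X → L + .] }  — reduce
  I9: { [A → A . y X], [L → A A . y] }  — shift
  I10: { [A → . A y X], [A → . f X X], [A → A y . X], [L → . + T], [L → . A A y], [X → . + d], [X → . L +] }  — shift
  I11: { [A → A y X .] }  — reduce
  I12: { [A → . A y X], [A → . f X X], [A → A y . X], [L → . + T], [L → . A A y], [L → A A y .], [X → . + d], [X → . L +] }  — shift, reduce
  I13: { [L → + T .] }  — reduce
  I14: { [T → X .] }  — reduce
  I15: { [X → + d .] }  — reduce

I12 contains reduce item [L → A A y .] and shift items [A → . f X X], [L → . + T], [X → . + d] — shift-reduce conflict.

Answer: Yes — I12: [L → A A y .] vs [A → . f X X]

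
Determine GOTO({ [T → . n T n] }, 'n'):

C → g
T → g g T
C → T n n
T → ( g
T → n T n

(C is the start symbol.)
{ [T → . ( g], [T → . g g T], [T → . n T n], [T → n . T n] }

GOTO(I, 'n') = CLOSURE({ [A → αX.β] : [A → α.Xβ] ∈ I, X = 'n' })

Items with dot before 'n', with the dot advanced:
  [T → . n T n] → [T → n . T n]
Closure of the advanced items:
  [T → n . T n] has the dot before T: add [T → . g g T], [T → . ( g], [T → . n T n]

GOTO = { [T → . ( g], [T → . g g T], [T → . n T n], [T → n . T n] }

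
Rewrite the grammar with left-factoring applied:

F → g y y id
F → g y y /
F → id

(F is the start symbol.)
F → g y y F'
F' → id
F' → /
F → id

Left-factoring transforms A → αβ₁ | αβ₂ into A → αA' and A' → β₁ | β₂
(α is the longest common prefix among the alternatives). Repeat until
no nonterminal has two alternatives with a common prefix.

Round 1: F has alternatives sharing prefix 'g y y'. Introduce F': F → g y y F'
  Add: F' → id
  Add: F' → /

No remaining common prefixes — done.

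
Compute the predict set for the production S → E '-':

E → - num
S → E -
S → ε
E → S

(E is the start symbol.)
{ '-' }

PREDICT(S → E '-') = (FIRST(RHS) \ {ε}) ∪ (FOLLOW(S) if ε ∈ FIRST(RHS), i.e. RHS ⇒* ε)
FIRST(E) = { '-', ε }
FIRST(E '-') = { '-' }
ε ∉ FIRST(E '-'), so FOLLOW(S) is not added.
PREDICT(S → E '-') = { '-' }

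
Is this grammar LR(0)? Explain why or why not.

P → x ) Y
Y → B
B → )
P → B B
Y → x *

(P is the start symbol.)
A grammar is LR(0) if no state in the canonical LR(0) collection has:
  - both a shift item (dot before a terminal) and a complete item (shift-reduce conflict), or
  - two or more complete items (reduce-reduce conflict; the accept item [P' → P .] counts as a complete item here).

Augment with P' → P and build the canonical LR(0) collection (I0 = CLOSURE({[P' → . P]}), then GOTO on every symbol after a dot until no new states appear). It has 11 states:
  I0: { [B → . )], [P → . B B], [P → . x ) Y], [P' → . P] }  — shift
  I1: { [B → ) .] }  — reduce
  I2: { [B → . )], [P → B . B] }  — shift
  I3: { [P' → P .] }  — accept
  I4: { [P → x . ) Y] }  — shift
  I5: { [B → . )], [P → x ) . Y], [Y → . B], [Y → . x *] }  — shift
  I6: { [Y → B .] }  — reduce
  I7: { [P → x ) Y .] }  — reduce
  I8: { [Y → x . *] }  — shift
  I9: { [Y → x * .] }  — reduce
  I10: { [P → B B .] }  — reduce

Every state is either a pure shift/goto state or contains exactly one complete item and nothing to shift — no conflicts. The grammar is LR(0).

Answer: Yes, the grammar is LR(0)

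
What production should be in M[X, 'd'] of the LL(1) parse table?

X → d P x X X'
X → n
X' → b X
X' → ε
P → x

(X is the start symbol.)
X → d P x X X'

To find M[X, 'd'], we find productions for X where 'd' is in the predict set (PREDICT(N → α) = (FIRST(α) \ {ε}) ∪ (FOLLOW(N) if α ⇒* ε)).

X → d P x X X': PREDICT = { 'd' }
  'd' is in predict set, so this production goes in M[X, 'd']
X → n: PREDICT = { 'n' }

M[X, 'd'] = X → d P x X X'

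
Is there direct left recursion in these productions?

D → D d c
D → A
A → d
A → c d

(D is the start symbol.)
D → D d c: LEFT RECURSIVE (starts with D)
D → A: starts with A
A → d: starts with d
A → c d: starts with c

The grammar has direct left recursion on: D.

Answer: Yes, D is left-recursive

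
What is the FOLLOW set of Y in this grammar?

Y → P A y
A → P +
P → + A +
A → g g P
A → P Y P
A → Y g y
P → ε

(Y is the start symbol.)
{ $, '+', 'g', 'y' }

To compute FOLLOW(Y), find every occurrence of Y on a right-hand side N → α Y β: add FIRST(β) \ {ε}, and if β is empty or nullable also add FOLLOW(N). Iterate to a fixed point.

Y is the start symbol, so $ ∈ FOLLOW(Y).
In A → P Y P: Y is followed by P, add FIRST(P) \ {ε} = { '+' }
  P is nullable, so also add FOLLOW(A)
In A → Y g y: Y is followed by g y, add FIRST(g y) \ {ε} = { 'g' }

The FOLLOW sets referred to above (computed the same way, to a fixed point):
  FOLLOW(A) = { '+', 'y' }

Taking the union: FOLLOW(Y) = { $, '+', 'g', 'y' }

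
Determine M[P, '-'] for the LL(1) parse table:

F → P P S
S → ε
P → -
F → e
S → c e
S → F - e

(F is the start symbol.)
To find M[P, '-'], we find productions for P where '-' is in the predict set (PREDICT(N → α) = (FIRST(α) \ {ε}) ∪ (FOLLOW(N) if α ⇒* ε)).

P → -: PREDICT = { '-' }
  '-' is in predict set, so this production goes in M[P, '-']

M[P, '-'] = P → -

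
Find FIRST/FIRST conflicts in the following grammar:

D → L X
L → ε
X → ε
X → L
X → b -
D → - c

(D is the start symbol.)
A FIRST/FIRST conflict occurs when two productions N → α and N → β for the same non-terminal have FIRST(α) ∩ FIRST(β) ≠ ∅ (with ε ∈ FIRST of a nullable right-hand side, so two nullable alternatives also conflict).

FIRST sets of the non-terminals at (or reachable through a nullable prefix from) the front of some alternative:
  FIRST(L) = { ε }
  FIRST(X) = { 'b', ε }

Productions for D:
  D → L X: FIRST = { 'b', ε }
  D → - c: FIRST = { '-' }
Productions for X:
  X → ε: FIRST = { ε }
  X → L: FIRST = { ε }
  X → b -: FIRST = { 'b' }
L has only one production, so no FIRST/FIRST conflict is possible there.

Conflict for X: X → ε and X → L
  Overlap: { ε }

Answer: Yes. X → ε / X → L on { ε }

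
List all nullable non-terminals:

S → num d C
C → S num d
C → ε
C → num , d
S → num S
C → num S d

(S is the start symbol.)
{ 'C' }

ε-productions: C → ε
So C is immediately nullable.
No further non-terminal can be added: every production for the remaining non-terminals contains a terminal or a non-nullable non-terminal.
Nullable = { 'C' }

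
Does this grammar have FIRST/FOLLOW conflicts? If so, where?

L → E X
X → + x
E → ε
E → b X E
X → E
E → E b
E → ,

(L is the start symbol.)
Nullable non-terminals: E, L, X.
FIRST sets used below: FIRST(E) = { ',', 'b', ε }

E: nullable alternative(s) E → ε; FOLLOW(E) = { $, '+', ',', 'b' }
  E → ε: FIRST \ {ε} = { } — this is the only nullable alternative, skip
  E → b X E: FIRST \ {ε} = { 'b' } — overlaps FOLLOW(E) on { 'b' }: CONFLICT
  E → E b: FIRST \ {ε} = { ',', 'b' } — overlaps FOLLOW(E) on { ',', 'b' }: CONFLICT
  E → ,: FIRST \ {ε} = { ',' } — overlaps FOLLOW(E) on { ',' }: CONFLICT
L has a nullable alternative but only one production, so nothing to check.

X: nullable alternative(s) X → E; FOLLOW(X) = { $, '+', ',', 'b' }
  X → + x: FIRST \ {ε} = { '+' } — overlaps FOLLOW(X) on { '+' }: CONFLICT
  X → E: FIRST \ {ε} = { ',', 'b' } — this is the only nullable alternative, skip

So the grammar has 4 FIRST/FOLLOW conflicts (marked CONFLICT above).

Answer: Yes. X → '+' x with FOLLOW(X) on { '+' }; E → b X E with FOLLOW(E) on { 'b' }; E → E b with FOLLOW(E) on { ',', 'b' }; E → ',' with FOLLOW(E) on { ',' }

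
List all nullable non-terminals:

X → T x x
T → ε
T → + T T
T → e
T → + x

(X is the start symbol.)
{ 'T' }

A non-terminal is nullable if it can derive ε (the empty string): either it has an ε-production, or it has a production whose right-hand side consists entirely of nullable non-terminals.

ε-productions: T → ε
So T is immediately nullable.
No further non-terminal can be added: every production for the remaining non-terminals contains a terminal or a non-nullable non-terminal.
Nullable = { 'T' }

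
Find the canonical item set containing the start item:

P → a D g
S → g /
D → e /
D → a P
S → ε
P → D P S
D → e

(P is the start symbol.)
First, augment the grammar with P' → P
I₀ = CLOSURE({ [P' → . P] }):
  [P' → . P] has the dot before P: add [P → . a D g], [P → . D P S]
  [P → . D P S] has the dot before D: add [D → . e /], [D → . a P], [D → . e]
No further items can be added.

I₀ = { [D → . a P], [D → . e /], [D → . e], [P → . D P S], [P → . a D g], [P' → . P] }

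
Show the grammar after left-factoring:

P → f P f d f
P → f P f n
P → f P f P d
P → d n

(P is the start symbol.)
P → f P f P'
P' → d f
P' → n
P' → P d
P → d n

Left-factoring transforms A → αβ₁ | αβ₂ into A → αA' and A' → β₁ | β₂
(α is the longest common prefix among the alternatives). Repeat until
no nonterminal has two alternatives with a common prefix.

Round 1: P has alternatives sharing prefix 'f P f'. Introduce P': P → f P f P'
  Add: P' → d f
  Add: P' → n
  Add: P' → P d

No remaining common prefixes — done.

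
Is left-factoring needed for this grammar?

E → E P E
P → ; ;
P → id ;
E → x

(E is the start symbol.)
Left-factoring is needed when two productions for the same non-terminal
share a common prefix on the right-hand side.

Productions for E:
  E → E P E
  E → x
Productions for P:
  P → ; ;
  P → id ;

No common prefixes found.

Answer: No, left-factoring is not needed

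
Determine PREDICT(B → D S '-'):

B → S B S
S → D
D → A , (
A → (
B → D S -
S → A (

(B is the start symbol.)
PREDICT(B → D S '-') = (FIRST(RHS) \ {ε}) ∪ (FOLLOW(B) if ε ∈ FIRST(RHS), i.e. RHS ⇒* ε)
FIRST(D) = { '(' }
FIRST(D S '-') = { '(' }
ε ∉ FIRST(D S '-'), so FOLLOW(B) is not added.
PREDICT(B → D S '-') = { '(' }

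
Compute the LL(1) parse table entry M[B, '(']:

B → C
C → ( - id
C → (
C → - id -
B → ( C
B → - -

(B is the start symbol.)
To find M[B, '('], we find productions for B where '(' is in the predict set (PREDICT(N → α) = (FIRST(α) \ {ε}) ∪ (FOLLOW(N) if α ⇒* ε)).

Relevant sets:
  FIRST(C) = { '(', '-' }

B → C: PREDICT = { '(', '-' }
  '(' is in predict set, so this production goes in M[B, '(']
B → ( C: PREDICT = { '(' }
  '(' is in predict set, so this production goes in M[B, '(']
B → - -: PREDICT = { '-' }

M[B, '('] = B → C, B → ( C  (a multiply-defined cell — the grammar is not LL(1))

Answer: B → C, B → ( C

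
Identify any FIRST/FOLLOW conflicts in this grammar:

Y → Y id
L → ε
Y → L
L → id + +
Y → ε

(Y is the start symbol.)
Yes. Y → Y id with FOLLOW(Y) on { 'id' }; Y → L with FOLLOW(Y) on { 'id' }; L → id '+' '+' with FOLLOW(L) on { 'id' }

A FIRST/FOLLOW conflict occurs when a non-terminal N has a nullable alternative N → β (β ⇒* ε) and another alternative N → α with FIRST(α) ∩ FOLLOW(N) ≠ ∅: on such a lookahead the parser cannot decide between expanding α and letting N vanish via β.

Nullable non-terminals: L, Y.
FIRST sets used below: FIRST(Y) = { 'id', ε }, FIRST(L) = { 'id', ε }

L: nullable alternative(s) L → ε; FOLLOW(L) = { $, 'id' }
  L → ε: FIRST \ {ε} = { } — this is the only nullable alternative, skip
  L → id + +: FIRST \ {ε} = { 'id' } — overlaps FOLLOW(L) on { 'id' }: CONFLICT

Y: nullable alternative(s) Y → L, Y → ε; FOLLOW(Y) = { $, 'id' }
  Y → Y id: FIRST \ {ε} = { 'id' } — overlaps FOLLOW(Y) on { 'id' }: CONFLICT
  Y → L: FIRST \ {ε} = { 'id' } — overlaps FOLLOW(Y) on { 'id' }: CONFLICT
  Y → ε: FIRST \ {ε} = { } — disjoint from FOLLOW(Y)

So the grammar has 3 FIRST/FOLLOW conflicts (marked CONFLICT above).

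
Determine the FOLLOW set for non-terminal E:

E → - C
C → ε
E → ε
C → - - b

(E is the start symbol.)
To compute FOLLOW(E), find every occurrence of E on a right-hand side N → α E β: add FIRST(β) \ {ε}, and if β is empty or nullable also add FOLLOW(N). Iterate to a fixed point.

E is the start symbol, so $ ∈ FOLLOW(E).
E does not occur on any right-hand side.

Taking the union: FOLLOW(E) = { $ }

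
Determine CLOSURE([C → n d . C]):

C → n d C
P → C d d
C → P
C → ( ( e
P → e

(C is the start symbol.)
To compute CLOSURE, for each item [A → α.Bβ] where B is a non-terminal, add [B → .γ] for all productions B → γ; repeat for the newly added items until nothing changes.

Start with: [C → n d . C]
  [C → n d . C] has the dot before C: add [C → . n d C], [C → . P], [C → . ( ( e]
  [C → . P] has the dot before P: add [P → . C d d], [P → . e]
No further items can be added.

CLOSURE = { [C → . ( ( e], [C → . P], [C → . n d C], [C → n d . C], [P → . C d d], [P → . e] }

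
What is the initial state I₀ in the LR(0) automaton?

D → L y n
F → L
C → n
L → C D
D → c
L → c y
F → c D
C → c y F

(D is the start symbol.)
{ [C → . c y F], [C → . n], [D → . L y n], [D → . c], [D' → . D], [L → . C D], [L → . c y] }

First, augment the grammar with D' → D
I₀ = CLOSURE({ [D' → . D] }):
  [D' → . D] has the dot before D: add [D → . L y n], [D → . c]
  [D → . L y n] has the dot before L: add [L → . C D], [L → . c y]
  [L → . C D] has the dot before C: add [C → . n], [C → . c y F]
No further items can be added.

I₀ = { [C → . c y F], [C → . n], [D → . L y n], [D → . c], [D' → . D], [L → . C D], [L → . c y] }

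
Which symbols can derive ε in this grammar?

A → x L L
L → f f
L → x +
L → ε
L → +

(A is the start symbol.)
{ 'L' }

ε-productions: L → ε
So L is immediately nullable.
No further non-terminal can be added: every production for the remaining non-terminals contains a terminal or a non-nullable non-terminal.
Nullable = { 'L' }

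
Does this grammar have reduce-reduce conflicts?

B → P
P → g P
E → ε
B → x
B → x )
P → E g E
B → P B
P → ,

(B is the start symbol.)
Yes — I4: [B → P .] vs [E → .]

A reduce-reduce conflict occurs when an LR(0) state has two complete items [A → α .] and [B → β .] — both call for a reduction, and with no lookahead the parser cannot choose between them.

Augment with B' → B and build the canonical LR(0) collection (I0 = CLOSURE({[B' → . B]}), then GOTO on every symbol after a dot until no new states appear). It has 12 states:
  I0: { [B → . P B], [B → . P], [B → . x )], [B → . x], [B' → . B], [E → .], [P → . ,], [P → . E g E], [P → . g P] }  — shift, reduce
  I1: { [P → , .] }  — reduce
  I2: { [B' → B .] }  — accept
  I3: { [P → E . g E] }  — shift
  I4: { [B → . P B], [B → . P], [B → . x )], [B → . x], [B → P . B], [B → P .], [E → .], [P → . ,], [P → . E g E], [P → . g P] }  — shift, 2 reduces
  I5: { [E → .], [P → . ,], [P → . E g E], [P → . g P], [P → g . P] }  — shift, reduce
  I6: { [B → x . )], [B → x .] }  — shift, reduce
  I7: { [B → x ) .] }  — reduce
  I8: { [P → g P .] }  — reduce
  I9: { [B → P B .] }  — reduce
  I10: { [E → .], [P → E g . E] }  — reduce
  I11: { [P → E g E .] }  — reduce

I4 contains complete items [B → P .], [E → .] — reduce-reduce conflict.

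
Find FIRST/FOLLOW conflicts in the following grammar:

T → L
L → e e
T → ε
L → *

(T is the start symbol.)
No FIRST/FOLLOW conflicts.

A FIRST/FOLLOW conflict occurs when a non-terminal N has a nullable alternative N → β (β ⇒* ε) and another alternative N → α with FIRST(α) ∩ FOLLOW(N) ≠ ∅: on such a lookahead the parser cannot decide between expanding α and letting N vanish via β.

Nullable non-terminals: T.
FIRST sets used below: FIRST(L) = { '*', 'e' }

T: nullable alternative(s) T → ε; FOLLOW(T) = { $ }
  T → L: FIRST \ {ε} = { '*', 'e' } — disjoint from FOLLOW(T)
  T → ε: FIRST \ {ε} = { } — this is the only nullable alternative, skip

L has no nullable alternative, so no FIRST/FOLLOW check is needed there.

No FIRST/FOLLOW conflicts found.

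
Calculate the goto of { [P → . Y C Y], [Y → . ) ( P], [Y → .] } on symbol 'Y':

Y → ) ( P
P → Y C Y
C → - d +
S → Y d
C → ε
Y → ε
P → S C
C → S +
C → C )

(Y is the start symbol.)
{ [C → . - d +], [C → . C )], [C → . S +], [C → .], [P → Y . C Y], [S → . Y d], [Y → . ) ( P], [Y → .] }

GOTO(I, 'Y') = CLOSURE({ [A → αX.β] : [A → α.Xβ] ∈ I, X = 'Y' })

Items with dot before 'Y', with the dot advanced:
  [P → . Y C Y] → [P → Y . C Y]
Closure of the advanced items:
  [P → Y . C Y] has the dot before C: add [C → . - d +], [C → .], [C → . S +], [C → . C )]
  [C → . S +] has the dot before S: add [S → . Y d]
  [S → . Y d] has the dot before Y: add [Y → . ) ( P], [Y → .]

GOTO = { [C → . - d +], [C → . C )], [C → . S +], [C → .], [P → Y . C Y], [S → . Y d], [Y → . ) ( P], [Y → .] }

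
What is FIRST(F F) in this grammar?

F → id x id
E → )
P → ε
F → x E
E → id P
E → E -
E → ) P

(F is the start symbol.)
{ 'id', 'x' }

FIRST sets of the non-terminals involved (from the grammar, by fixed-point iteration):
  FIRST(F) = { 'id', 'x' }

To compute FIRST(F F), process the symbols left to right:
Symbol F is a non-terminal. Add FIRST(F) \ {ε} = { 'id', 'x' }
F is not nullable (ε ∉ FIRST(F)), so stop here.
FIRST(F F) = { 'id', 'x' }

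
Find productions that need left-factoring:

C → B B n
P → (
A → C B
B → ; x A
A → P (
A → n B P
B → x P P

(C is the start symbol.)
No, left-factoring is not needed

Left-factoring is needed when two productions for the same non-terminal
share a common prefix on the right-hand side.

Productions for A:
  A → C B
  A → P (
  A → n B P
Productions for B:
  B → ; x A
  B → x P P

No common prefixes found.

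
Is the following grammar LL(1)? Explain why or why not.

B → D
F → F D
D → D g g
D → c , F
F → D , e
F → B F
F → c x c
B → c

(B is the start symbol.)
Relevant sets:
  FIRST(D) = { 'c' }
  FIRST(F) = { 'c' }
  FIRST(B) = { 'c' }

For B:
  PREDICT(B → D) = { 'c' }
  PREDICT(B → c) = { 'c' }
For F:
  PREDICT(F → F D) = { 'c' }
  PREDICT(F → D ',' e) = { 'c' }
  PREDICT(F → B F) = { 'c' }
  PREDICT(F → c x c) = { 'c' }
For D:
  PREDICT(D → D g g) = { 'c' }
  PREDICT(D → c ',' F) = { 'c' }

Conflict found: Predict set conflict for B: { 'c' }
The grammar is NOT LL(1).

Answer: No. Predict set conflict for B: { 'c' }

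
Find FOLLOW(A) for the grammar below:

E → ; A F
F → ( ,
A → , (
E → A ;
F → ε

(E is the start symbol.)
In E → ; A F: A is followed by F, add FIRST(F) \ {ε} = { '(' }
  F is nullable, so also add FOLLOW(E)
In E → A ;: A is followed by ';', add FIRST(';') \ {ε} = { ';' }

The FOLLOW sets referred to above (computed the same way, to a fixed point):
  FOLLOW(E) = { $ }

Taking the union: FOLLOW(A) = { $, '(', ';' }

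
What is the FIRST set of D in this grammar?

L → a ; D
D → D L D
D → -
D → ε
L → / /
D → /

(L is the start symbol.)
FIRST sets of the other non-terminals involved (by the same procedure, iterated to a fixed point):
  FIRST(L) = { '/', 'a' }

From D → D L D:
  - D is the symbol being defined: contributes nothing new
    D is nullable, so continue to the next symbol
  - L is a non-terminal: add FIRST(L) \ {ε} = { '/', 'a' }
    L is not nullable, so stop
From D → -:
  - '-' is a terminal: add '-' and stop
From D → ε:
  - ε-production, so ε ∈ FIRST(D)
From D → /:
  - '/' is a terminal: add '/' and stop

Collecting: FIRST(D) = { '-', '/', 'a', ε }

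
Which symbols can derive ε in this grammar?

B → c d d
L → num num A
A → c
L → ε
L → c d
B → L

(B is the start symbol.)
{ 'B', 'L' }

ε-productions: L → ε
So L is immediately nullable.
B → L: every symbol on the right is nullable, so B is nullable too.
No further non-terminal can be added: every production for the remaining non-terminals contains a terminal or a non-nullable non-terminal.
Nullable = { 'B', 'L' }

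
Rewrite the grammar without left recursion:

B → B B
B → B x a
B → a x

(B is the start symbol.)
B → a x B'
B' → B B'
B' → x a B'
B' → ε

B is directly left-recursive. The standard transformation for
  A → A α₁ | ... | A α_m | β₁ | ... | β_n
is
  A  → β₁ A' | ... | β_n A'
  A' → α₁ A' | ... | α_m A' | ε

B → a x becomes B → a x B'
B → B B becomes B' → B B'
B → B x a becomes B' → x a B'
Add B' → ε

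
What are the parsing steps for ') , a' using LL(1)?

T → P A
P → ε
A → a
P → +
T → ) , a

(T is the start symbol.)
Stack is shown with the top on the left.

Stack    Input    Action
------------------------
T $      ) , a $  output T → ) , a
) , a $  ) , a $  match ')'
, a $    , a $    match ','
a $      a $      match 'a'
$        $        accept

The string is accepted.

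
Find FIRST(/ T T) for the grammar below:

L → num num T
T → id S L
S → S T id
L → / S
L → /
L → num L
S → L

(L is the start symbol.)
To compute FIRST(/ T T), process the symbols left to right:
Symbol / is a terminal. Add '/' and stop.
FIRST(/ T T) = { '/' }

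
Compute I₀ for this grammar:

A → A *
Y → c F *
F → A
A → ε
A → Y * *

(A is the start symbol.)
{ [A → . A *], [A → . Y * *], [A → .], [A' → . A], [Y → . c F *] }

First, augment the grammar with A' → A
I₀ = CLOSURE({ [A' → . A] }):
  [A' → . A] has the dot before A: add [A → . A *], [A → .], [A → . Y * *]
  [A → . Y * *] has the dot before Y: add [Y → . c F *]
No further items can be added.

I₀ = { [A → . A *], [A → . Y * *], [A → .], [A' → . A], [Y → . c F *] }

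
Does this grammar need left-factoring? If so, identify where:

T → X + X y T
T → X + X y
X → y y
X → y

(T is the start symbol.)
Yes, T has productions with common prefix 'X + X y'; X has productions with common prefix 'y'

Left-factoring is needed when two productions for the same non-terminal
share a common prefix on the right-hand side.

Productions for T:
  T → X + X y T
  T → X + X y
Productions for X:
  X → y y
  X → y

Found common prefix 'X + X y' in productions for T
Found common prefix 'y' in productions for X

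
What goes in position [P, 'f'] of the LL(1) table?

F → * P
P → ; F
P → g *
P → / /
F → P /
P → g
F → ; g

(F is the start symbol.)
Empty (error entry)

To find M[P, 'f'], we find productions for P where 'f' is in the predict set (PREDICT(N → α) = (FIRST(α) \ {ε}) ∪ (FOLLOW(N) if α ⇒* ε)).

P → ; F: PREDICT = { ';' }
P → g *: PREDICT = { 'g' }
P → / /: PREDICT = { '/' }
P → g: PREDICT = { 'g' }

M[P, 'f'] is empty (no production applies)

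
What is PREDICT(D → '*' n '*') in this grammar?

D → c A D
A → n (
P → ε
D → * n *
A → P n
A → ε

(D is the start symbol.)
{ '*' }

PREDICT(D → '*' n '*') = (FIRST(RHS) \ {ε}) ∪ (FOLLOW(D) if ε ∈ FIRST(RHS), i.e. RHS ⇒* ε)
FIRST('*' n '*') = { '*' }
ε ∉ FIRST('*' n '*'), so FOLLOW(D) is not added.
PREDICT(D → '*' n '*') = { '*' }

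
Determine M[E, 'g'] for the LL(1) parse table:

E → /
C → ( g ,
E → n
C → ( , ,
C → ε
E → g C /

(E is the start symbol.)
To find M[E, 'g'], we find productions for E where 'g' is in the predict set (PREDICT(N → α) = (FIRST(α) \ {ε}) ∪ (FOLLOW(N) if α ⇒* ε)).

E → /: PREDICT = { '/' }
E → n: PREDICT = { 'n' }
E → g C /: PREDICT = { 'g' }
  'g' is in predict set, so this production goes in M[E, 'g']

M[E, 'g'] = E → g C /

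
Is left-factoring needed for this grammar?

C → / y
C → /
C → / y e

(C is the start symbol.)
Left-factoring is needed when two productions for the same non-terminal
share a common prefix on the right-hand side.

Productions for C:
  C → / y
  C → /
  C → / y e

Found common prefix '/' in productions for C

Answer: Yes, C has productions with common prefix '/'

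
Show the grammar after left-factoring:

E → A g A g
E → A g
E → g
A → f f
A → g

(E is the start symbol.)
Left-factoring transforms A → αβ₁ | αβ₂ into A → αA' and A' → β₁ | β₂
(α is the longest common prefix among the alternatives). Repeat until
no nonterminal has two alternatives with a common prefix.

Round 1: E has alternatives sharing prefix 'A g'. Introduce E': E → A g E'
  Add: E' → A g
  Add: E' → ε

No remaining common prefixes — done.

Resulting grammar:
E → A g E'
E' → A g
E' → ε
E → g
A → f f
A → g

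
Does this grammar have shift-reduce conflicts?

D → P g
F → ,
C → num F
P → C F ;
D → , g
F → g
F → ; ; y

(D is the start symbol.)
No shift-reduce conflicts

A shift-reduce conflict occurs when an LR(0) state has both:
  - a complete (reduce) item [A → α .] (dot at the end), and
  - a shift item [B → β . c γ] (dot before a terminal).

Augment with D' → D and build the canonical LR(0) collection (I0 = CLOSURE({[D' → . D]}), then GOTO on every symbol after a dot until no new states appear). It has 16 states:
  I0: { [C → . num F], [D → . , g], [D → . P g], [D' → . D], [P → . C F ;] }  — shift
  I1: { [D → , . g] }  — shift
  I2: { [F → . ,], [F → . ; ; y], [F → . g], [P → C . F ;] }  — shift
  I3: { [D' → D .] }  — accept
  I4: { [D → P . g] }  — shift
  I5: { [C → num . F], [F → . ,], [F → . ; ; y], [F → . g] }  — shift
  I6: { [F → , .] }  — reduce
  I7: { [F → ; . ; y] }  — shift
  I8: { [C → num F .] }  — reduce
  I9: { [F → g .] }  — reduce
  I10: { [F → ; ; . y] }  — shift
  I11: { [F → ; ; y .] }  — reduce
  I12: { [D → P g .] }  — reduce
  I13: { [P → C F . ;] }  — shift
  I14: { [P → C F ; .] }  — reduce
  I15: { [D → , g .] }  — reduce

No state contains both a complete item and a shift item.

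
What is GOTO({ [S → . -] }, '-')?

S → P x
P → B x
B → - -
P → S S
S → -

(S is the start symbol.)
GOTO(I, '-') = CLOSURE({ [A → αX.β] : [A → α.Xβ] ∈ I, X = '-' })

Items with dot before '-', with the dot advanced:
  [S → . -] → [S → - .]
Closure adds nothing (no advanced item has the dot before a non-terminal).

GOTO = { [S → - .] }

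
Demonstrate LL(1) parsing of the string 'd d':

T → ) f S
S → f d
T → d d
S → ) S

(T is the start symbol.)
Stack is shown with the top on the left.

Stack  Input  Action
--------------------
T $    d d $  output T → d d
d d $  d d $  match 'd'
d $    d $    match 'd'
$      $      accept

The string is accepted.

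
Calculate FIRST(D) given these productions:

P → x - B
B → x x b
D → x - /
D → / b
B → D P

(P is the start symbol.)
From D → x - /:
  - x is a terminal: add 'x' and stop
From D → / b:
  - '/' is a terminal: add '/' and stop

Collecting: FIRST(D) = { '/', 'x' }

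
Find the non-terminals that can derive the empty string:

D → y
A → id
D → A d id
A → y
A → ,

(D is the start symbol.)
None

A non-terminal is nullable if it can derive ε (the empty string): either it has an ε-production, or it has a production whose right-hand side consists entirely of nullable non-terminals.

There are no ε-productions, so no non-terminal can derive ε.
No non-terminals are nullable.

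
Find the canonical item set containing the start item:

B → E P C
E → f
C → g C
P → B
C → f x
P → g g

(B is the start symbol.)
{ [B → . E P C], [B' → . B], [E → . f] }

First, augment the grammar with B' → B
I₀ = CLOSURE({ [B' → . B] }):
  [B' → . B] has the dot before B: add [B → . E P C]
  [B → . E P C] has the dot before E: add [E → . f]
No further items can be added.

I₀ = { [B → . E P C], [B' → . B], [E → . f] }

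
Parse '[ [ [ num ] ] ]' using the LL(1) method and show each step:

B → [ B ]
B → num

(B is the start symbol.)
LL(1) parsing maintains a stack (initially the start symbol over $) and the input. At each step: if the stack top is a terminal, match it against the current input token; if it is a non-terminal N, replace it with the RHS of M[N, lookahead] (the unique production whose predict set contains the lookahead).

Stack is shown with the top on the left.

Stack        Input              Action
--------------------------------------
B $          [ [ [ num ] ] ] $  output B → [ B ]
[ B ] $      [ [ [ num ] ] ] $  match '['
B ] $        [ [ num ] ] ] $    output B → [ B ]
[ B ] ] $    [ [ num ] ] ] $    match '['
B ] ] $      [ num ] ] ] $      output B → [ B ]
[ B ] ] ] $  [ num ] ] ] $      match '['
B ] ] ] $    num ] ] ] $        output B → num
num ] ] ] $  num ] ] ] $        match 'num'
] ] ] $      ] ] ] $            match ']'
] ] $        ] ] $              match ']'
] $          ] $                match ']'
$            $                  accept

The string is accepted.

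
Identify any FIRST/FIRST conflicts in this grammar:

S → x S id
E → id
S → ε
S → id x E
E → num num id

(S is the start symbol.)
Productions for S:
  S → x S id: FIRST = { 'x' }
  S → ε: FIRST = { ε }
  S → id x E: FIRST = { 'id' }
Productions for E:
  E → id: FIRST = { 'id' }
  E → num num id: FIRST = { 'num' }

All alternatives of each non-terminal have pairwise disjoint FIRST sets.

Answer: No FIRST/FIRST conflicts.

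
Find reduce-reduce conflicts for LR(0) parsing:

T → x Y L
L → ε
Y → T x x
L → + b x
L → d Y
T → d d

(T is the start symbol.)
No reduce-reduce conflicts

Augment with T' → T and build the canonical LR(0) collection (I0 = CLOSURE({[T' → . T]}), then GOTO on every symbol after a dot until no new states appear). It has 15 states:
  I0: { [T → . d d], [T → . x Y L], [T' → . T] }  — shift
  I1: { [T' → T .] }  — accept
  I2: { [T → d . d] }  — shift
  I3: { [T → . d d], [T → . x Y L], [T → x . Y L], [Y → . T x x] }  — shift
  I4: { [Y → T . x x] }  — shift
  I5: { [L → . + b x], [L → . d Y], [L → .], [T → x Y . L] }  — shift, reduce
  I6: { [L → + . b x] }  — shift
  I7: { [T → x Y L .] }  — reduce
  I8: { [L → d . Y], [T → . d d], [T → . x Y L], [Y → . T x x] }  — shift
  I9: { [L → d Y .] }  — reduce
  I10: { [L → + b . x] }  — shift
  I11: { [L → + b x .] }  — reduce
  I12: { [Y → T x . x] }  — shift
  I13: { [Y → T x x .] }  — reduce
  I14: { [T → d d .] }  — reduce

No state contains more than one complete item.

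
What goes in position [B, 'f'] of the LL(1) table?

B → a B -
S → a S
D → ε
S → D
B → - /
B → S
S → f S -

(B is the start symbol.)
To find M[B, 'f'], we find productions for B where 'f' is in the predict set (PREDICT(N → α) = (FIRST(α) \ {ε}) ∪ (FOLLOW(N) if α ⇒* ε)).

Relevant sets:
  FIRST(S) = { 'a', 'f', ε }
  FOLLOW(B) = { $, '-' }

B → a B -: PREDICT = { 'a' }
B → - /: PREDICT = { '-' }
B → S: PREDICT = { $, '-', 'a', 'f' }
  'f' is in predict set, so this production goes in M[B, 'f']

M[B, 'f'] = B → S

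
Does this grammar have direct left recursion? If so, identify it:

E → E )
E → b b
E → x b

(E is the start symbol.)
E → E ): LEFT RECURSIVE (starts with E)
E → b b: starts with b
E → x b: starts with x

The grammar has direct left recursion on: E.

Answer: Yes, E is left-recursive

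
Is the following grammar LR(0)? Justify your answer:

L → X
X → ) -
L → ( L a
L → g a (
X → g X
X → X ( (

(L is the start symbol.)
No. Shift-reduce conflict between [L → X .] and [X → X . ( (]

A grammar is LR(0) if no state in the canonical LR(0) collection has:
  - both a shift item (dot before a terminal) and a complete item (shift-reduce conflict), or
  - two or more complete items (reduce-reduce conflict; the accept item [L' → L .] counts as a complete item here).

Augment with L' → L and build the canonical LR(0) collection (I0 = CLOSURE({[L' → . L]}), then GOTO on every symbol after a dot until no new states appear). It has 15 states:
  I0: { [L → . ( L a], [L → . X], [L → . g a (], [L' → . L], [X → . ) -], [X → . X ( (], [X → . g X] }  — shift
  I1: { [L → ( . L a], [L → . ( L a], [L → . X], [L → . g a (], [X → . ) -], [X → . X ( (], [X → . g X] }  — shift
  I2: { [X → ) . -] }  — shift
  I3: { [L' → L .] }  — accept
  I4: { [L → X .], [X → X . ( (] }  — shift, reduce
  I5: { [L → g . a (], [X → . ) -], [X → . X ( (], [X → . g X], [X → g . X] }  — shift
  I6: { [X → X . ( (], [X → g X .] }  — shift, reduce
  I7: { [L → g a . (] }  — shift
  I8: { [X → . ) -], [X → . X ( (], [X → . g X], [X → g . X] }  — shift
  I9: { [L → g a ( .] }  — reduce
  I10: { [X → X ( . (] }  — shift
  I11: { [X → X ( ( .] }  — reduce
  I12: { [X → ) - .] }  — reduce
  I13: { [L → ( L . a] }  — shift
  I14: { [L → ( L a .] }  — reduce

Conflict in state I4:
  Shift-reduce conflict between [L → X .] and [X → X . ( (]
So the grammar is NOT LR(0).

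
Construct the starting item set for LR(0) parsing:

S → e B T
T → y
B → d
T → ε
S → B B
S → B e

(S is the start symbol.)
First, augment the grammar with S' → S
I₀ = CLOSURE({ [S' → . S] }):
  [S' → . S] has the dot before S: add [S → . e B T], [S → . B B], [S → . B e]
  [S → . B B] has the dot before B: add [B → . d]
No further items can be added.

I₀ = { [B → . d], [S → . B B], [S → . B e], [S → . e B T], [S' → . S] }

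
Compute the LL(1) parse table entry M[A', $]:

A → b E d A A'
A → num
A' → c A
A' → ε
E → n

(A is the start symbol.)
To find M[A', $], we find productions for A' where $ is in the predict set (PREDICT(N → α) = (FIRST(α) \ {ε}) ∪ (FOLLOW(N) if α ⇒* ε)).

Relevant sets:
  FOLLOW(A') = { $, 'c' }

A' → c A: PREDICT = { 'c' }
A' → ε: PREDICT = { $, 'c' }
  $ is in predict set, so this production goes in M[A', $]

M[A', $] = A' → ε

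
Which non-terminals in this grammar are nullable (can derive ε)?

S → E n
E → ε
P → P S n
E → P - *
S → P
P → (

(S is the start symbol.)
A non-terminal is nullable if it can derive ε (the empty string): either it has an ε-production, or it has a production whose right-hand side consists entirely of nullable non-terminals.

ε-productions: E → ε
So E is immediately nullable.
No further non-terminal can be added: every production for the remaining non-terminals contains a terminal or a non-nullable non-terminal.
Nullable = { 'E' }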